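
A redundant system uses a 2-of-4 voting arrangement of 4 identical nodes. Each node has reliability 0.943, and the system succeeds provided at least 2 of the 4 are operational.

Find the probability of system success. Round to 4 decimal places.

0.9993

R = Σ_{i=2}^{4} C(4,i) p^i (1−p)^{4−i} with p = 0.943
C(4,2)·0.943^2·0.057^2 = 0.017335
C(4,3)·0.943^3·0.057^1 = 0.191192
C(4,4)·0.943^4·0.057^0 = 0.790764
Sum = 0.9993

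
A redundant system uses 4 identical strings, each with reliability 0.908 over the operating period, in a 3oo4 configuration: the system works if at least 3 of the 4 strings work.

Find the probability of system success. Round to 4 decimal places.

R = Σ_{i=3}^{4} C(4,i) p^i (1−p)^{4−i} with p = 0.908
C(4,3)·0.908^3·0.092^1 = 0.275490
C(4,4)·0.908^4·0.092^0 = 0.679741
Sum = 0.9552

0.9552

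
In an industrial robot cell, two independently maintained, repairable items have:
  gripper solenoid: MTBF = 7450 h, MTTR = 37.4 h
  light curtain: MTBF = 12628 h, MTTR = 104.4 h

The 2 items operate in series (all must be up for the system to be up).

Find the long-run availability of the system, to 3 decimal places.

0.987

A(gripper solenoid) = MTBF/(MTBF+MTTR) = 7450/(7450+37.4) = 0.995005
A(light curtain) = MTBF/(MTBF+MTTR) = 12628/(12628+104.4) = 0.991800
Series availability: 0.995005 × 0.991800 = 0.987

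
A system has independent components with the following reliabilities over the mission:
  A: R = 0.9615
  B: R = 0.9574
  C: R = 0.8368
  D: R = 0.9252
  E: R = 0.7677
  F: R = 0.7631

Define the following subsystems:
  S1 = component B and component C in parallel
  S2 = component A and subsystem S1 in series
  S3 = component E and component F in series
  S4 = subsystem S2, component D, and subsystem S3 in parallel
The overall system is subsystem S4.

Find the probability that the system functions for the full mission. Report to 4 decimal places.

0.9986

Parallel (B and C): 1 − (1 − 0.957400)(1 − 0.836800) = 0.993048
Series (A and [0.993048]): 0.961500 × 0.993048 = 0.954816
Series (E and F): 0.767700 × 0.763100 = 0.585832
Parallel ([0.954816], D, and [0.585832]): 1 − (1 − 0.954816)(1 − 0.925200)(1 − 0.585832) = 0.9986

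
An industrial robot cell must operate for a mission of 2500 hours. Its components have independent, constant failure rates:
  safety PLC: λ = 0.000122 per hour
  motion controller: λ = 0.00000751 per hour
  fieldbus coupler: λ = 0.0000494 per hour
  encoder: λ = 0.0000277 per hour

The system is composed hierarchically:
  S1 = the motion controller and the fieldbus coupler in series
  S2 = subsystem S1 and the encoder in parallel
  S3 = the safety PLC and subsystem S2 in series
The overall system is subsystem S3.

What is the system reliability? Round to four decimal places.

R(safety PLC) = exp(−0.000122 × 2500) = 0.737123
R(motion controller) = exp(−0.00000751 × 2500) = 0.981400
R(fieldbus coupler) = exp(−0.0000494 × 2500) = 0.883822
R(encoder) = exp(−0.0000277 × 2500) = 0.933093
Series (motion controller and fieldbus coupler): 0.981400 × 0.883822 = 0.867383
Parallel ([0.867383] and encoder): 1 − (1 − 0.867383)(1 − 0.933093) = 0.991127
Series (safety PLC and [0.991127]): 0.737123 × 0.991127 = 0.7306

0.7306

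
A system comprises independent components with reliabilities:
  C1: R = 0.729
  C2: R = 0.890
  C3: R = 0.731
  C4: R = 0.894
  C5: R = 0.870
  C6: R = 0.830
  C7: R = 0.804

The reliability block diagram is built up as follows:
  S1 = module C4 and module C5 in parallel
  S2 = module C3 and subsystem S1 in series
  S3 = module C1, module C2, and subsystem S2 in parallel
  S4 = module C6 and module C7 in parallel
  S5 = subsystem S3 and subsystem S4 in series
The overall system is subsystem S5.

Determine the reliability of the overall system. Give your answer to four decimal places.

0.9586

Parallel (C4 and C5): 1 − (1 − 0.894000)(1 − 0.870000) = 0.986220
Series (C3 and [0.986220]): 0.731000 × 0.986220 = 0.720927
Parallel (C1, C2, and [0.720927]): 1 − (1 − 0.729000)(1 − 0.890000)(1 − 0.720927) = 0.991681
Parallel (C6 and C7): 1 − (1 − 0.830000)(1 − 0.804000) = 0.966680
Series ([0.991681] and [0.966680]): 0.991681 × 0.966680 = 0.9586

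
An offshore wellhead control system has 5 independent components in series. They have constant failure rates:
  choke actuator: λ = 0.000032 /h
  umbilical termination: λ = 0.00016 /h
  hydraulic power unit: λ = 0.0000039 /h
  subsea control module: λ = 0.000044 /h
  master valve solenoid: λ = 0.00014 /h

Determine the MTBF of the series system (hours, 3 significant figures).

2630

Series of exponential components: λ_sys = Σ λ_i
λ_sys = 0.000032 + 0.00016 + 0.0000039 + 0.000044 + 0.00014 = 3.7990e-04 /h
MTBF = 1 / λ_sys = 2630 h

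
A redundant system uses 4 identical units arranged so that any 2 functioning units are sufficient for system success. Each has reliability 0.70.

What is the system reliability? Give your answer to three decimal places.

0.916

R = Σ_{i=2}^{4} C(4,i) p^i (1−p)^{4−i} with p = 0.70
C(4,2)·0.70^2·0.30^2 = 0.26460
C(4,3)·0.70^3·0.30^1 = 0.41160
C(4,4)·0.70^4·0.30^0 = 0.24010
Sum = 0.916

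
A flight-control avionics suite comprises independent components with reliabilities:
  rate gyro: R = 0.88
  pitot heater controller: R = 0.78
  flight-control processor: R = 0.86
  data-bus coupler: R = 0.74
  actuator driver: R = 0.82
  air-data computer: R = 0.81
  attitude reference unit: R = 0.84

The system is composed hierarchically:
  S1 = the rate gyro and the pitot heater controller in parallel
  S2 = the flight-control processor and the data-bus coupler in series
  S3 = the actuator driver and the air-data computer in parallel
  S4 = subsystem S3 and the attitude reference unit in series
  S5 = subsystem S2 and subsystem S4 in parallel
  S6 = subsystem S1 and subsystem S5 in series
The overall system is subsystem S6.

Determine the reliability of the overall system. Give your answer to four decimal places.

0.9068

Parallel (rate gyro and pitot heater controller): 1 − (1 − 0.880000)(1 − 0.780000) = 0.973600
Series (flight-control processor and data-bus coupler): 0.860000 × 0.740000 = 0.636400
Parallel (actuator driver and air-data computer): 1 − (1 − 0.820000)(1 − 0.810000) = 0.965800
Series ([0.965800] and attitude reference unit): 0.965800 × 0.840000 = 0.811272
Parallel ([0.636400] and [0.811272]): 1 − (1 − 0.636400)(1 − 0.811272) = 0.931378
Series ([0.973600] and [0.931378]): 0.973600 × 0.931378 = 0.9068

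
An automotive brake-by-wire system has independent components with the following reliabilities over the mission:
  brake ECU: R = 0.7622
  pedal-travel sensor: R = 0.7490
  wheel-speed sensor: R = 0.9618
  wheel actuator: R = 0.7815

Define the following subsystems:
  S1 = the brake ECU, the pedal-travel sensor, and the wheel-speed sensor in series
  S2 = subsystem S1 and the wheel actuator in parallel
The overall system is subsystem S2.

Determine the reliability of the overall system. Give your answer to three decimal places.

Series (brake ECU, pedal-travel sensor, and wheel-speed sensor): 0.76220 × 0.74900 × 0.96180 = 0.54908
Parallel ([0.54908] and wheel actuator): 1 − (1 − 0.54908)(1 − 0.78150) = 0.901

0.901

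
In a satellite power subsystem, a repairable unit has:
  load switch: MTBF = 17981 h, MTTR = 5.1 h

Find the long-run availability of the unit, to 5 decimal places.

0.99972

A(load switch) = MTBF/(MTBF+MTTR) = 17981/(17981+5.1) = 0.99972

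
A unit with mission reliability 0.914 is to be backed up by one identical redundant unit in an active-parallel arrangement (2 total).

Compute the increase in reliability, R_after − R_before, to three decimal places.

0.079

R_before = 0.914
R_after = 1 − (1 − 0.914)^2 = 0.993
ΔR = 0.993 − 0.914 = 0.079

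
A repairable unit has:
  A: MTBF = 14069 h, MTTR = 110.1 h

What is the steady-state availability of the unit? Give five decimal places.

A(A) = MTBF/(MTBF+MTTR) = 14069/(14069+110.1) = 0.99224

0.99224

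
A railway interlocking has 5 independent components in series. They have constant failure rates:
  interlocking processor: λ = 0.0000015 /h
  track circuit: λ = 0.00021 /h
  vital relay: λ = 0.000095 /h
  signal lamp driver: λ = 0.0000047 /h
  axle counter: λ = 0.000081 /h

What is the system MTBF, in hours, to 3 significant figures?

Series of exponential components: λ_sys = Σ λ_i
λ_sys = 0.0000015 + 0.00021 + 0.000095 + 0.0000047 + 0.000081 = 3.9220e-04 /h
MTBF = 1 / λ_sys = 2550 h

2550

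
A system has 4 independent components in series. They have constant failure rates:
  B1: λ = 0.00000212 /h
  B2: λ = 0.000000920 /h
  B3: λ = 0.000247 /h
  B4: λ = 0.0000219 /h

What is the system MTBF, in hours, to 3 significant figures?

Series of exponential components: λ_sys = Σ λ_i
λ_sys = 0.00000212 + 0.000000920 + 0.000247 + 0.0000219 = 2.7194e-04 /h
MTBF = 1 / λ_sys = 3680 h

3680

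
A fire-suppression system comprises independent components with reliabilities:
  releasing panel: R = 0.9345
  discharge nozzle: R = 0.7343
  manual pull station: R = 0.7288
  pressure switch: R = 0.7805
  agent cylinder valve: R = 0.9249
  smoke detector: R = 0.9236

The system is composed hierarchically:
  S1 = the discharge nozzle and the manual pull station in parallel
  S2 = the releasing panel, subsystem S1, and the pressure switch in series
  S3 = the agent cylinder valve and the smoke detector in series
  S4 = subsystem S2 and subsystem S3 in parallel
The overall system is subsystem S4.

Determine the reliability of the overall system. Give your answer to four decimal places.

0.9529

Parallel (discharge nozzle and manual pull station): 1 − (1 − 0.734300)(1 − 0.728800) = 0.927942
Series (releasing panel, [0.927942], and pressure switch): 0.934500 × 0.927942 × 0.780500 = 0.676820
Series (agent cylinder valve and smoke detector): 0.924900 × 0.923600 = 0.854238
Parallel ([0.676820] and [0.854238]): 1 − (1 − 0.676820)(1 − 0.854238) = 0.9529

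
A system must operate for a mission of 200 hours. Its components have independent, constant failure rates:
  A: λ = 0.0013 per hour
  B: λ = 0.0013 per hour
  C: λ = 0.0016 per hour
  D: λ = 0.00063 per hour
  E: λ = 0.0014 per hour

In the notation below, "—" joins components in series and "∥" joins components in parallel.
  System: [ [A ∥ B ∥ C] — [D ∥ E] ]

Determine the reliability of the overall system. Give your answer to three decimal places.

0.957

R(A) = exp(−0.0013 × 200) = 0.77105
R(B) = exp(−0.0013 × 200) = 0.77105
R(C) = exp(−0.0016 × 200) = 0.72615
R(D) = exp(−0.00063 × 200) = 0.88161
R(E) = exp(−0.0014 × 200) = 0.75578
Parallel (A, B, and C): 1 − (1 − 0.77105)(1 − 0.77105)(1 − 0.72615) = 0.98565
Parallel (D and E): 1 − (1 − 0.88161)(1 − 0.75578) = 0.97109
Series ([0.98565] and [0.97109]): 0.98565 × 0.97109 = 0.957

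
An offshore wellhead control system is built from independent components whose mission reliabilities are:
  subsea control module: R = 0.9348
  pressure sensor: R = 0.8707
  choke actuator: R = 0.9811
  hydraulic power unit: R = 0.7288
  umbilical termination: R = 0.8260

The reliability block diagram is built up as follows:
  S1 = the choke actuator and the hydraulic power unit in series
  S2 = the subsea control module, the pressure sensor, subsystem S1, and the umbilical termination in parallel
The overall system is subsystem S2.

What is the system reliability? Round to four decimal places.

Series (choke actuator and hydraulic power unit): 0.981100 × 0.728800 = 0.715026
Parallel (subsea control module, pressure sensor, [0.715026], and umbilical termination): 1 − (1 − 0.934800)(1 − 0.870700)(1 − 0.715026)(1 − 0.826000) = 0.9996

0.9996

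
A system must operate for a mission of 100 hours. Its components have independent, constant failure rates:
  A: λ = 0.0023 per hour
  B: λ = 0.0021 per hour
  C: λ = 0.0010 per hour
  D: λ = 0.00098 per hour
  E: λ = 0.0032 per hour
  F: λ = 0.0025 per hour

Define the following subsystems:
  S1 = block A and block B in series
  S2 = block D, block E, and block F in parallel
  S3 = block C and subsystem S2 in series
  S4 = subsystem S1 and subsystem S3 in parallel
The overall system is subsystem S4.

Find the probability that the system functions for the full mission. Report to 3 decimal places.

R(A) = exp(−0.0023 × 100) = 0.79453
R(B) = exp(−0.0021 × 100) = 0.81058
R(C) = exp(−0.0010 × 100) = 0.90484
R(D) = exp(−0.00098 × 100) = 0.90665
R(E) = exp(−0.0032 × 100) = 0.72615
R(F) = exp(−0.0025 × 100) = 0.77880
Series (A and B): 0.79453 × 0.81058 = 0.64403
Parallel (D, E, and F): 1 − (1 − 0.90665)(1 − 0.72615)(1 − 0.77880) = 0.99435
Series (C and [0.99435]): 0.90484 × 0.99435 = 0.89973
Parallel ([0.64403] and [0.89973]): 1 − (1 − 0.64403)(1 − 0.89973) = 0.964

0.964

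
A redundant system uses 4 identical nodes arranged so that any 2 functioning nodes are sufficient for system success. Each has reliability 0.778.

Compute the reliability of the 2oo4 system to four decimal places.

R = Σ_{i=2}^{4} C(4,i) p^i (1−p)^{4−i} with p = 0.778
C(4,2)·0.778^2·0.222^2 = 0.178985
C(4,3)·0.778^3·0.222^1 = 0.418169
C(4,4)·0.778^4·0.222^0 = 0.366369
Sum = 0.9635

0.9635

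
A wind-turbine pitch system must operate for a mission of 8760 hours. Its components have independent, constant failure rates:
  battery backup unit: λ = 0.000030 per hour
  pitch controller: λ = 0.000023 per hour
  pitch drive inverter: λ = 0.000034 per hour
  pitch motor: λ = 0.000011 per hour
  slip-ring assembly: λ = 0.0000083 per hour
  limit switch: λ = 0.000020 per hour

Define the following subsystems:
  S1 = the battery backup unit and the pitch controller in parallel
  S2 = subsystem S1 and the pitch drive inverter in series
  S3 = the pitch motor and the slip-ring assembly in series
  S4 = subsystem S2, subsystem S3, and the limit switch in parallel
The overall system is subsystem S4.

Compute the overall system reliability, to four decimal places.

0.9928

R(battery backup unit) = exp(−0.000030 × 8760) = 0.768896
R(pitch controller) = exp(−0.000023 × 8760) = 0.817520
R(pitch drive inverter) = exp(−0.000034 × 8760) = 0.742420
R(pitch motor) = exp(−0.000011 × 8760) = 0.908137
R(slip-ring assembly) = exp(−0.0000083 × 8760) = 0.929872
R(limit switch) = exp(−0.000020 × 8760) = 0.839289
Parallel (battery backup unit and pitch controller): 1 − (1 − 0.768896)(1 − 0.817520) = 0.957828
Series ([0.957828] and pitch drive inverter): 0.957828 × 0.742420 = 0.711111
Series (pitch motor and slip-ring assembly): 0.908137 × 0.929872 = 0.844451
Parallel ([0.711111], [0.844451], and limit switch): 1 − (1 − 0.711111)(1 − 0.844451)(1 − 0.839289) = 0.9928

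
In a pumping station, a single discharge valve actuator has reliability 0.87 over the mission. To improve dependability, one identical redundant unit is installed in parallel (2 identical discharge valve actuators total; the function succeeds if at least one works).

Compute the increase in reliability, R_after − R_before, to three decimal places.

R_before = 0.87
R_after = 1 − (1 − 0.87)^2 = 0.983
ΔR = 0.983 − 0.87 = 0.113

0.113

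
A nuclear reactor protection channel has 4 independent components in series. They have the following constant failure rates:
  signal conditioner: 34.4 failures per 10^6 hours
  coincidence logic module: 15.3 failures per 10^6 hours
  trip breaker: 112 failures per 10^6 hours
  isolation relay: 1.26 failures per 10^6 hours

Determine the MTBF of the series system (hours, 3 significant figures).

Series of exponential components: λ_sys = Σ λ_i
λ_sys = 0.0000344 + 0.0000153 + 0.000112 + 0.00000126 = 1.6296e-04 /h
MTBF = 1 / λ_sys = 6140 h

6140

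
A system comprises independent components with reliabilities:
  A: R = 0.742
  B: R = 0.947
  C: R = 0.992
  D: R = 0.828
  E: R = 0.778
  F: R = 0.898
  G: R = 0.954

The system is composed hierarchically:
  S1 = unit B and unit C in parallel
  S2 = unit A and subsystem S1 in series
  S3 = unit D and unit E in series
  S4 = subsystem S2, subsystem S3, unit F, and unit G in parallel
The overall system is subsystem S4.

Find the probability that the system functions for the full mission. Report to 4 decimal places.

0.9996

Parallel (B and C): 1 − (1 − 0.947000)(1 − 0.992000) = 0.999576
Series (A and [0.999576]): 0.742000 × 0.999576 = 0.741685
Series (D and E): 0.828000 × 0.778000 = 0.644184
Parallel ([0.741685], [0.644184], F, and G): 1 − (1 − 0.741685)(1 − 0.644184)(1 − 0.898000)(1 − 0.954000) = 0.9996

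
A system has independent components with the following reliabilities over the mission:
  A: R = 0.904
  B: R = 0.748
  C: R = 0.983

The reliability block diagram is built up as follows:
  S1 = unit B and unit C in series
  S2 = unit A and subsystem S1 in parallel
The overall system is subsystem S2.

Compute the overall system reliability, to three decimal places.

Series (B and C): 0.74800 × 0.98300 = 0.73528
Parallel (A and [0.73528]): 1 − (1 − 0.90400)(1 − 0.73528) = 0.975

0.975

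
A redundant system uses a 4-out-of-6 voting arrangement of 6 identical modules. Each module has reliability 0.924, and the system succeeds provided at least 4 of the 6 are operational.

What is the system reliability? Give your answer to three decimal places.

R = Σ_{i=4}^{6} C(6,i) p^i (1−p)^{6−i} with p = 0.924
C(6,4)·0.924^4·0.076^2 = 0.06315
C(6,5)·0.924^5·0.076^1 = 0.30713
C(6,6)·0.924^6·0.076^0 = 0.62235
Sum = 0.993

0.993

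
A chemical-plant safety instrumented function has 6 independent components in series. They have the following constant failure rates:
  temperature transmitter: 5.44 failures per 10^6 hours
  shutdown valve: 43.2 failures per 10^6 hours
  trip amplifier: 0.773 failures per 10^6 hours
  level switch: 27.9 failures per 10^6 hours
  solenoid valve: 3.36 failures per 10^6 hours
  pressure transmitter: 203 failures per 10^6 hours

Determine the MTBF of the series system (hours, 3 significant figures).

3530

Series of exponential components: λ_sys = Σ λ_i
λ_sys = 0.00000544 + 0.0000432 + 0.000000773 + 0.0000279 + 0.00000336 + 0.000203 = 2.8367e-04 /h
MTBF = 1 / λ_sys = 3530 h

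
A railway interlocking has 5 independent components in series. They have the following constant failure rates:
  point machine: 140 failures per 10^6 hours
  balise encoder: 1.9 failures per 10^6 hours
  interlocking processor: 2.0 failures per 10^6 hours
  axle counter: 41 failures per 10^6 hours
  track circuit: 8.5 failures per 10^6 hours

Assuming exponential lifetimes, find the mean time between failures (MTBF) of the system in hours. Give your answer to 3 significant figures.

5170

Series of exponential components: λ_sys = Σ λ_i
λ_sys = 0.00014 + 0.0000019 + 0.0000020 + 0.000041 + 0.0000085 = 1.9340e-04 /h
MTBF = 1 / λ_sys = 5170 h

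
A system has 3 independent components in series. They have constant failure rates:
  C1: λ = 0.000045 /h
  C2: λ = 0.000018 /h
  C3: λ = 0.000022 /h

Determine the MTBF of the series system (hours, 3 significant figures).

Series of exponential components: λ_sys = Σ λ_i
λ_sys = 0.000045 + 0.000018 + 0.000022 = 8.5000e-05 /h
MTBF = 1 / λ_sys = 11800 h

11800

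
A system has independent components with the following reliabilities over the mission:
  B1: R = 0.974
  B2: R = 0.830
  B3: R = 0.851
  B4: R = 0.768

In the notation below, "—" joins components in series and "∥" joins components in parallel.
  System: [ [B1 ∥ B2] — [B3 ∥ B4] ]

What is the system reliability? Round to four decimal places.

0.9612

Parallel (B1 and B2): 1 − (1 − 0.974000)(1 − 0.830000) = 0.995580
Parallel (B3 and B4): 1 − (1 − 0.851000)(1 − 0.768000) = 0.965432
Series ([0.995580] and [0.965432]): 0.995580 × 0.965432 = 0.9612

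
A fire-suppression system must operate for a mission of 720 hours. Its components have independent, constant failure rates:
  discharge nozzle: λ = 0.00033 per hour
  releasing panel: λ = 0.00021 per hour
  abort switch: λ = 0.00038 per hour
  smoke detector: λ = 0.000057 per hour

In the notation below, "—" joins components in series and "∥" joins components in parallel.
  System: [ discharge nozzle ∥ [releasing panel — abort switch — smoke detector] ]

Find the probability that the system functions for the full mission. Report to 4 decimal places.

R(discharge nozzle) = exp(−0.00033 × 720) = 0.788518
R(releasing panel) = exp(−0.00021 × 720) = 0.859676
R(abort switch) = exp(−0.00038 × 720) = 0.760636
R(smoke detector) = exp(−0.000057 × 720) = 0.959791
Series (releasing panel, abort switch, and smoke detector): 0.859676 × 0.760636 × 0.959791 = 0.627608
Parallel (discharge nozzle and [0.627608]): 1 − (1 − 0.788518)(1 − 0.627608) = 0.9212

0.9212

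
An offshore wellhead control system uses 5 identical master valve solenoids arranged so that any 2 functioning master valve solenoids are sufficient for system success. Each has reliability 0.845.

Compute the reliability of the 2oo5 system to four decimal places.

0.9975

R = Σ_{i=2}^{5} C(5,i) p^i (1−p)^{5−i} with p = 0.845
C(5,2)·0.845^2·0.155^3 = 0.026589
C(5,3)·0.845^3·0.155^2 = 0.144955
C(5,4)·0.845^4·0.155^1 = 0.395120
C(5,5)·0.845^5·0.155^0 = 0.430808
Sum = 0.9975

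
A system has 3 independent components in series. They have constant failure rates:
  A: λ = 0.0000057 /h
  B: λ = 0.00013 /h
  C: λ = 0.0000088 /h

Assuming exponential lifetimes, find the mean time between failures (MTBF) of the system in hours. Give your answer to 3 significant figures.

6920

Series of exponential components: λ_sys = Σ λ_i
λ_sys = 0.0000057 + 0.00013 + 0.0000088 = 1.4450e-04 /h
MTBF = 1 / λ_sys = 6920 h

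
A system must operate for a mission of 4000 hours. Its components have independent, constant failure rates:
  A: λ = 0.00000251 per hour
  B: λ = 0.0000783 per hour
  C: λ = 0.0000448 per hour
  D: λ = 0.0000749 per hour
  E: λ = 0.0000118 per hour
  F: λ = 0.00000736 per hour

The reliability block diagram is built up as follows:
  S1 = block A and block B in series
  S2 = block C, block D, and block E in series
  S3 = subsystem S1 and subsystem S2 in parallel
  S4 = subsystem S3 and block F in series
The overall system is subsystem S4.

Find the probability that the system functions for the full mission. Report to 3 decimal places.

0.861

R(A) = exp(−0.00000251 × 4000) = 0.99001
R(B) = exp(−0.0000783 × 4000) = 0.73110
R(C) = exp(−0.0000448 × 4000) = 0.83594
R(D) = exp(−0.0000749 × 4000) = 0.74111
R(E) = exp(−0.0000118 × 4000) = 0.95390
R(F) = exp(−0.00000736 × 4000) = 0.97099
Series (A and B): 0.99001 × 0.73110 = 0.72380
Series (C, D, and E): 0.83594 × 0.74111 × 0.95390 = 0.59096
Parallel ([0.72380] and [0.59096]): 1 − (1 − 0.72380)(1 − 0.59096) = 0.88702
Series ([0.88702] and F): 0.88702 × 0.97099 = 0.861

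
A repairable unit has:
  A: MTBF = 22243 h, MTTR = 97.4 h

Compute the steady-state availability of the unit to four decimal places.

A(A) = MTBF/(MTBF+MTTR) = 22243/(22243+97.4) = 0.9956

0.9956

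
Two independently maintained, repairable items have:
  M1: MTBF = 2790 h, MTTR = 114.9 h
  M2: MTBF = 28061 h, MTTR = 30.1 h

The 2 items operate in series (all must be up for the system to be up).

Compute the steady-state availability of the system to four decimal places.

A(M1) = MTBF/(MTBF+MTTR) = 2790/(2790+114.9) = 0.960446
A(M2) = MTBF/(MTBF+MTTR) = 28061/(28061+30.1) = 0.998928
Series availability: 0.960446 × 0.998928 = 0.9594

0.9594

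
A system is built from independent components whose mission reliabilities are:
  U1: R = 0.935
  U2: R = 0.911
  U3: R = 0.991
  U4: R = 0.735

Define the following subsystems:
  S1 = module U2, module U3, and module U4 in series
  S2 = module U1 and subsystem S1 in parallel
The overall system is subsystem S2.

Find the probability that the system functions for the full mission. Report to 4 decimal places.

Series (U2, U3, and U4): 0.911000 × 0.991000 × 0.735000 = 0.663559
Parallel (U1 and [0.663559]): 1 − (1 − 0.935000)(1 − 0.663559) = 0.9781

0.9781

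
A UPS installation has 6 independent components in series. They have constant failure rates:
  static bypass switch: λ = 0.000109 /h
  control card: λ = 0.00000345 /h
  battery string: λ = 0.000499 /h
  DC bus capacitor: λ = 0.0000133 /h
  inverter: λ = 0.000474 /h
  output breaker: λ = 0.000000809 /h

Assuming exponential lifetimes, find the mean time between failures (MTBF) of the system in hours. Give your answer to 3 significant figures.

909

Series of exponential components: λ_sys = Σ λ_i
λ_sys = 0.000109 + 0.00000345 + 0.000499 + 0.0000133 + 0.000474 + 0.000000809 = 1.0996e-03 /h
MTBF = 1 / λ_sys = 909 h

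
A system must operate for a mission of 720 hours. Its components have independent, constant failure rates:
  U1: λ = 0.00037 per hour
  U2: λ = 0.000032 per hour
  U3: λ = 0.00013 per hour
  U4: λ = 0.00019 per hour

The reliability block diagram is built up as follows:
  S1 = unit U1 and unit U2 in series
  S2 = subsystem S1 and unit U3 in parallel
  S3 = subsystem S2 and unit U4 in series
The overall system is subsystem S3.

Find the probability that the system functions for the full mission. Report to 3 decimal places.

R(U1) = exp(−0.00037 × 720) = 0.76613
R(U2) = exp(−0.000032 × 720) = 0.97722
R(U3) = exp(−0.00013 × 720) = 0.91065
R(U4) = exp(−0.00019 × 720) = 0.87214
Series (U1 and U2): 0.76613 × 0.97722 = 0.74868
Parallel ([0.74868] and U3): 1 − (1 − 0.74868)(1 − 0.91065) = 0.97754
Series ([0.97754] and U4): 0.97754 × 0.87214 = 0.853

0.853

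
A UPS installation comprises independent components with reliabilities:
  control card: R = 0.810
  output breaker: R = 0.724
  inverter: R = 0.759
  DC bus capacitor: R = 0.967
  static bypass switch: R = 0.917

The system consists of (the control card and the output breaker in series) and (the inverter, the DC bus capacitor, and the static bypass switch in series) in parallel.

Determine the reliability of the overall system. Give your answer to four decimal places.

0.8648

Series (control card and output breaker): 0.810000 × 0.724000 = 0.586440
Series (inverter, DC bus capacitor, and static bypass switch): 0.759000 × 0.967000 × 0.917000 = 0.673035
Parallel ([0.586440] and [0.673035]): 1 − (1 − 0.586440)(1 − 0.673035) = 0.8648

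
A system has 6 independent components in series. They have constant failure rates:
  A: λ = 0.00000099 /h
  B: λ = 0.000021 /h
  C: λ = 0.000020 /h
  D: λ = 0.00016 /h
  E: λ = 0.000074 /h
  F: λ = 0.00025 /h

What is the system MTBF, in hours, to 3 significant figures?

1900

Series of exponential components: λ_sys = Σ λ_i
λ_sys = 0.00000099 + 0.000021 + 0.000020 + 0.00016 + 0.000074 + 0.00025 = 5.2599e-04 /h
MTBF = 1 / λ_sys = 1900 h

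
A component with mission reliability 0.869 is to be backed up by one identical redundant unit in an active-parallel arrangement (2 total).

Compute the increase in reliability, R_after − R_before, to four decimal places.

0.1138

R_before = 0.869
R_after = 1 − (1 − 0.869)^2 = 0.9828
ΔR = 0.9828 − 0.869 = 0.1138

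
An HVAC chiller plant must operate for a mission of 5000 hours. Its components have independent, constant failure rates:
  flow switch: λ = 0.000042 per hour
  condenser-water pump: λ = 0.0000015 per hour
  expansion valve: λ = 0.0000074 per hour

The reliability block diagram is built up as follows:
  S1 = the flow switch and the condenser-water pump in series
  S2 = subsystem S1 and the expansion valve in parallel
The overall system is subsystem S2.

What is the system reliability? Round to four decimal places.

R(flow switch) = exp(−0.000042 × 5000) = 0.810584
R(condenser-water pump) = exp(−0.0000015 × 5000) = 0.992528
R(expansion valve) = exp(−0.0000074 × 5000) = 0.963676
Series (flow switch and condenser-water pump): 0.810584 × 0.992528 = 0.804527
Parallel ([0.804527] and expansion valve): 1 − (1 − 0.804527)(1 − 0.963676) = 0.9929

0.9929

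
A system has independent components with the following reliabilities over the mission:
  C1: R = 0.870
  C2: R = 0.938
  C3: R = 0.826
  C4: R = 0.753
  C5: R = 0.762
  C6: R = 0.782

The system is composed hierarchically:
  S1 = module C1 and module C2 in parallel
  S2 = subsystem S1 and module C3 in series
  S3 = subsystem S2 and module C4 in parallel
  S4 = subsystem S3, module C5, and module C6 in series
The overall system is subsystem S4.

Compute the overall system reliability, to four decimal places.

Parallel (C1 and C2): 1 − (1 − 0.870000)(1 − 0.938000) = 0.991940
Series ([0.991940] and C3): 0.991940 × 0.826000 = 0.819342
Parallel ([0.819342] and C4): 1 − (1 − 0.819342)(1 − 0.753000) = 0.955377
Series ([0.955377], C5, and C6): 0.955377 × 0.762000 × 0.782000 = 0.5693

0.5693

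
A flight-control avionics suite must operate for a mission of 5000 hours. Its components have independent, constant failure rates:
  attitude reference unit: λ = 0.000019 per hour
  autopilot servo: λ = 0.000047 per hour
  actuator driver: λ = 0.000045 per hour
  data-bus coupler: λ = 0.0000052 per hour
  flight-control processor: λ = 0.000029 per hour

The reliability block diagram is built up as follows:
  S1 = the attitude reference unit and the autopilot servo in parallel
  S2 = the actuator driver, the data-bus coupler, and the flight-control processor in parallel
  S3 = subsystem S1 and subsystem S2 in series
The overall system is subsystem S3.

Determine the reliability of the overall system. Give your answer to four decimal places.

R(attitude reference unit) = exp(−0.000019 × 5000) = 0.909373
R(autopilot servo) = exp(−0.000047 × 5000) = 0.790571
R(actuator driver) = exp(−0.000045 × 5000) = 0.798516
R(data-bus coupler) = exp(−0.0000052 × 5000) = 0.974335
R(flight-control processor) = exp(−0.000029 × 5000) = 0.865022
Parallel (attitude reference unit and autopilot servo): 1 − (1 − 0.909373)(1 − 0.790571) = 0.981020
Parallel (actuator driver, data-bus coupler, and flight-control processor): 1 − (1 − 0.798516)(1 − 0.974335)(1 − 0.865022) = 0.999302
Series ([0.981020] and [0.999302]): 0.981020 × 0.999302 = 0.9803

0.9803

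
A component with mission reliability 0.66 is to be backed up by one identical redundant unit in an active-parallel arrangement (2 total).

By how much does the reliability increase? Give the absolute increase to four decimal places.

R_before = 0.66
R_after = 1 − (1 − 0.66)^2 = 0.8844
ΔR = 0.8844 − 0.66 = 0.2244

0.2244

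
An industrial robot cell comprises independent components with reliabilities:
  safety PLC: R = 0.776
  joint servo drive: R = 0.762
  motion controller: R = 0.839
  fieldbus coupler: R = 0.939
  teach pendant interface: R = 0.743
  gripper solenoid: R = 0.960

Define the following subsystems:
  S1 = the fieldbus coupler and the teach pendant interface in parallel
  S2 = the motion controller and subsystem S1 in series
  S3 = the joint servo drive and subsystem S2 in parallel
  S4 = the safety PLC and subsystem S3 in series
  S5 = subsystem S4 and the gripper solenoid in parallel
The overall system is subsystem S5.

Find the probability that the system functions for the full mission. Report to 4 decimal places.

0.9898

Parallel (fieldbus coupler and teach pendant interface): 1 − (1 − 0.939000)(1 − 0.743000) = 0.984323
Series (motion controller and [0.984323]): 0.839000 × 0.984323 = 0.825847
Parallel (joint servo drive and [0.825847]): 1 − (1 − 0.762000)(1 − 0.825847) = 0.958552
Series (safety PLC and [0.958552]): 0.776000 × 0.958552 = 0.743836
Parallel ([0.743836] and gripper solenoid): 1 − (1 − 0.743836)(1 − 0.960000) = 0.9898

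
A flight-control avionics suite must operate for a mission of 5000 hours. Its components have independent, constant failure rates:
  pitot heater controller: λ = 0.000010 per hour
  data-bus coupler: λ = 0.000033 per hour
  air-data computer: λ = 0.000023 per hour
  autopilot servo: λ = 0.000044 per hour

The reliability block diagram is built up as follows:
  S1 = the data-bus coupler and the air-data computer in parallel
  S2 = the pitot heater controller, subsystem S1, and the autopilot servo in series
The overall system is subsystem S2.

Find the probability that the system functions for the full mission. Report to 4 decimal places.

R(pitot heater controller) = exp(−0.000010 × 5000) = 0.951229
R(data-bus coupler) = exp(−0.000033 × 5000) = 0.847894
R(air-data computer) = exp(−0.000023 × 5000) = 0.891366
R(autopilot servo) = exp(−0.000044 × 5000) = 0.802519
Parallel (data-bus coupler and air-data computer): 1 − (1 − 0.847894)(1 − 0.891366) = 0.983476
Series (pitot heater controller, [0.983476], and autopilot servo): 0.951229 × 0.983476 × 0.802519 = 0.7508

0.7508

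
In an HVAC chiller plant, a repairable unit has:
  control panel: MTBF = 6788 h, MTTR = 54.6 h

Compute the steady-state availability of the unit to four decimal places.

0.9920

A(control panel) = MTBF/(MTBF+MTTR) = 6788/(6788+54.6) = 0.9920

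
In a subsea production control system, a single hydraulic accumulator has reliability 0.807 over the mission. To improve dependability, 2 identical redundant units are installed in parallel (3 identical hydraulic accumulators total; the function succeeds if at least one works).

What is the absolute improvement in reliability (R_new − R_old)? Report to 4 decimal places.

0.1858

R_before = 0.807
R_after = 1 − (1 − 0.807)^3 = 0.9928
ΔR = 0.9928 − 0.807 = 0.1858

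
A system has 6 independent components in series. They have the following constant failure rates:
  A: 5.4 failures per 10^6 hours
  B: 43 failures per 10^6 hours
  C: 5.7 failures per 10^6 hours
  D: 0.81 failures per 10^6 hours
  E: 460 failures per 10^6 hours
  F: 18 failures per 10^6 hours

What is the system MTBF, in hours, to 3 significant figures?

1880

Series of exponential components: λ_sys = Σ λ_i
λ_sys = 0.0000054 + 0.000043 + 0.0000057 + 0.00000081 + 0.00046 + 0.000018 = 5.3291e-04 /h
MTBF = 1 / λ_sys = 1880 h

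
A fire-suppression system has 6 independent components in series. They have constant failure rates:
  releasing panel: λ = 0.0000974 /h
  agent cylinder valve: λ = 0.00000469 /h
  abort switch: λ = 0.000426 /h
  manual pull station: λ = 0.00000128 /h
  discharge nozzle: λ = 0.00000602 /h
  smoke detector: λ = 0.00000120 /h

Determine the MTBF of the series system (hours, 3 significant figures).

1860

Series of exponential components: λ_sys = Σ λ_i
λ_sys = 0.0000974 + 0.00000469 + 0.000426 + 0.00000128 + 0.00000602 + 0.00000120 = 5.3659e-04 /h
MTBF = 1 / λ_sys = 1860 h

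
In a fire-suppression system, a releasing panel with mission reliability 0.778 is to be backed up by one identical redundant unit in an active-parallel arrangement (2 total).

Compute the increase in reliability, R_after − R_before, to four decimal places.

0.1727

R_before = 0.778
R_after = 1 − (1 − 0.778)^2 = 0.9507
ΔR = 0.9507 − 0.778 = 0.1727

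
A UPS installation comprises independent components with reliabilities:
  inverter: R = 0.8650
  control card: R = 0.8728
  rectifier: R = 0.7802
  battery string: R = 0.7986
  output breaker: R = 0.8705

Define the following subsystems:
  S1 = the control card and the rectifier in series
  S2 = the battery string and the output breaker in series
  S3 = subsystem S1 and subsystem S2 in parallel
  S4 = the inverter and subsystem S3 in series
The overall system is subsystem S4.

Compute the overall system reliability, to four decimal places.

Series (control card and rectifier): 0.872800 × 0.780200 = 0.680959
Series (battery string and output breaker): 0.798600 × 0.870500 = 0.695181
Parallel ([0.680959] and [0.695181]): 1 − (1 − 0.680959)(1 − 0.695181) = 0.902750
Series (inverter and [0.902750]): 0.865000 × 0.902750 = 0.7809

0.7809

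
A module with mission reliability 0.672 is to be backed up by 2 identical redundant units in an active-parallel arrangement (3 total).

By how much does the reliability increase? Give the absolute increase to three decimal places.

R_before = 0.672
R_after = 1 − (1 − 0.672)^3 = 0.965
ΔR = 0.965 − 0.672 = 0.293

0.293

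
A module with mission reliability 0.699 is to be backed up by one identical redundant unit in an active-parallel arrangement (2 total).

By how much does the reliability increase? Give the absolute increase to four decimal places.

R_before = 0.699
R_after = 1 − (1 − 0.699)^2 = 0.9094
ΔR = 0.9094 − 0.699 = 0.2104

0.2104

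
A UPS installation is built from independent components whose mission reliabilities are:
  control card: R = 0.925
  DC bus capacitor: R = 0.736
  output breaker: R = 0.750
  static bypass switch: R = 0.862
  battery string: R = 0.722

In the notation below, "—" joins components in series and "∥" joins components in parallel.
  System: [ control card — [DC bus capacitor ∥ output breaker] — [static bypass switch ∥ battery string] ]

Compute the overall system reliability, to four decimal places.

0.8308

Parallel (DC bus capacitor and output breaker): 1 − (1 − 0.736000)(1 − 0.750000) = 0.934000
Parallel (static bypass switch and battery string): 1 − (1 − 0.862000)(1 − 0.722000) = 0.961636
Series (control card, [0.934000], and [0.961636]): 0.925000 × 0.934000 × 0.961636 = 0.8308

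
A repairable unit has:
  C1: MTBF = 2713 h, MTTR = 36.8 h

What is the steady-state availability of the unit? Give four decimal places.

0.9866

A(C1) = MTBF/(MTBF+MTTR) = 2713/(2713+36.8) = 0.9866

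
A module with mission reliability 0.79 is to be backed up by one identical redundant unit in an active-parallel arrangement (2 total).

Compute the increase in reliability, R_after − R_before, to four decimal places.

0.1659

R_before = 0.79
R_after = 1 − (1 − 0.79)^2 = 0.9559
ΔR = 0.9559 − 0.79 = 0.1659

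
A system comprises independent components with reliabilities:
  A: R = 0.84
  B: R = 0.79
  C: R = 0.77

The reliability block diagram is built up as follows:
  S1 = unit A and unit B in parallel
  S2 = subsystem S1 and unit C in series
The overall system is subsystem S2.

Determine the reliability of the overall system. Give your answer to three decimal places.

0.744

Parallel (A and B): 1 − (1 − 0.84000)(1 − 0.79000) = 0.96640
Series ([0.96640] and C): 0.96640 × 0.77000 = 0.744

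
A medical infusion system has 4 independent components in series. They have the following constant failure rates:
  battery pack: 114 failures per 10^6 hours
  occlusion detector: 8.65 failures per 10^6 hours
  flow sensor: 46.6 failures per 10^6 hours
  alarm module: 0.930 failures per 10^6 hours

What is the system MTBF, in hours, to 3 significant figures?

Series of exponential components: λ_sys = Σ λ_i
λ_sys = 0.000114 + 0.00000865 + 0.0000466 + 0.000000930 = 1.7018e-04 /h
MTBF = 1 / λ_sys = 5880 h

5880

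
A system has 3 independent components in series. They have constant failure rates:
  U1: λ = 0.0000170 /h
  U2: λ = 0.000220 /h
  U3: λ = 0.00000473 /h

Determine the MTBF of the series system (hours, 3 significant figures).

4140

Series of exponential components: λ_sys = Σ λ_i
λ_sys = 0.0000170 + 0.000220 + 0.00000473 = 2.4173e-04 /h
MTBF = 1 / λ_sys = 4140 h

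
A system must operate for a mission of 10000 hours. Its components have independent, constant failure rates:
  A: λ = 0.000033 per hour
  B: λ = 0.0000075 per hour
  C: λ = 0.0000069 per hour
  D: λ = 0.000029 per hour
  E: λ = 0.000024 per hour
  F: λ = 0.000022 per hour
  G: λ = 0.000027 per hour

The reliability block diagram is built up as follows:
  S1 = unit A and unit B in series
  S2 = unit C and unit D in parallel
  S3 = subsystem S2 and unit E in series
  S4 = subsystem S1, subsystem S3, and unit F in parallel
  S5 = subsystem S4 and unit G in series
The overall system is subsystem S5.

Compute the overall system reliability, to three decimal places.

0.752

R(A) = exp(−0.000033 × 10000) = 0.71892
R(B) = exp(−0.0000075 × 10000) = 0.92774
R(C) = exp(−0.0000069 × 10000) = 0.93333
R(D) = exp(−0.000029 × 10000) = 0.74826
R(E) = exp(−0.000024 × 10000) = 0.78663
R(F) = exp(−0.000022 × 10000) = 0.80252
R(G) = exp(−0.000027 × 10000) = 0.76338
Series (A and B): 0.71892 × 0.92774 = 0.66697
Parallel (C and D): 1 − (1 − 0.93333)(1 − 0.74826) = 0.98322
Series ([0.98322] and E): 0.98322 × 0.78663 = 0.77343
Parallel ([0.66697], [0.77343], and F): 1 − (1 − 0.66697)(1 − 0.77343)(1 − 0.80252) = 0.98510
Series ([0.98510] and G): 0.98510 × 0.76338 = 0.752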